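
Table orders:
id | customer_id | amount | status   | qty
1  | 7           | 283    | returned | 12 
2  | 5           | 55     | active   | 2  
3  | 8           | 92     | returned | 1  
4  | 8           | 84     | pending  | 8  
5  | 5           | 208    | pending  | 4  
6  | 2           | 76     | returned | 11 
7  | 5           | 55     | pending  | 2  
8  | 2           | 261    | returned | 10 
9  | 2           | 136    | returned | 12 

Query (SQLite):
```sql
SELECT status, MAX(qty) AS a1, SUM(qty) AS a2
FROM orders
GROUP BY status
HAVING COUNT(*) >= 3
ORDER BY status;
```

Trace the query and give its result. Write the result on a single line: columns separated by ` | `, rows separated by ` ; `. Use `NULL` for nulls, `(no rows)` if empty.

Group orders by status.
Per group compute: MAX(qty), SUM(qty).
HAVING: drop groups with fewer than 3 rows.
  active: ids {2} → MAX(qty)=2, SUM(qty)=2
  pending: ids {4, 5, 7} → MAX(qty)=8, SUM(qty)=14
  returned: ids {1, 3, 6, 8, 9} → MAX(qty)=12, SUM(qty)=46

pending | 8 | 14 ; returned | 12 | 46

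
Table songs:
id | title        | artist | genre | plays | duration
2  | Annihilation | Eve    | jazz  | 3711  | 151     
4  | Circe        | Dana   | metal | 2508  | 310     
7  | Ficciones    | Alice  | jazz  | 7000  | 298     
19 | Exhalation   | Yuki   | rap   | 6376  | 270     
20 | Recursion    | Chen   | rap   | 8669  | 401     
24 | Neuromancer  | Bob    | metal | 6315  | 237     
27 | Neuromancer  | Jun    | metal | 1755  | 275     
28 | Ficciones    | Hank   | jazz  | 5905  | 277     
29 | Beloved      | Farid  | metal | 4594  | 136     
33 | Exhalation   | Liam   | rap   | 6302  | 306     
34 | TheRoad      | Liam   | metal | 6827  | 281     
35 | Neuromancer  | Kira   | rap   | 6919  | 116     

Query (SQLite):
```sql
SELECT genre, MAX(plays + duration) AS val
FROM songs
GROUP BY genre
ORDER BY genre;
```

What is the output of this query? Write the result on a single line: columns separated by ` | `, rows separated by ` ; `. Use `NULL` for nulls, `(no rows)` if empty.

jazz | 7298 ; metal | 7108 ; rap | 9070

For each row compute plays + duration.
Group by genre; take MAX of the expression per group.
  jazz: ids {2, 7, 28} → MAX(plays + duration)=7298
  metal: ids {4, 24, 27, 29, 34} → MAX(plays + duration)=7108
  rap: ids {19, 20, 33, 35} → MAX(plays + duration)=9070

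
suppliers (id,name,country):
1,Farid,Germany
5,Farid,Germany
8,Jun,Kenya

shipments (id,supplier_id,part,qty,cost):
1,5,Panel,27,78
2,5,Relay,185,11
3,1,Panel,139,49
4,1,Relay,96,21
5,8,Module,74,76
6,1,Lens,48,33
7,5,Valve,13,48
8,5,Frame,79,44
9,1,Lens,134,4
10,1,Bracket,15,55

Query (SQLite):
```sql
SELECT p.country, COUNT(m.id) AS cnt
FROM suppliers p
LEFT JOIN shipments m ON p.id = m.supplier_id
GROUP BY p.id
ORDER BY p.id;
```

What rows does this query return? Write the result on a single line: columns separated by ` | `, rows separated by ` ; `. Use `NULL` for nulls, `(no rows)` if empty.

LEFT JOIN keeps every suppliers row; unmatched ones get NULL for shipments columns.
Group by suppliers.id and compute COUNT(m.id). COUNT(col) of an all-NULL group is 0.
  1: ids {3, 4, 6, 9, 10} → COUNT(m.id)=5
  5: ids {1, 2, 7, 8} → COUNT(m.id)=4
  8: ids {5} → COUNT(m.id)=1

Germany | 5 ; Germany | 4 ; Kenya | 1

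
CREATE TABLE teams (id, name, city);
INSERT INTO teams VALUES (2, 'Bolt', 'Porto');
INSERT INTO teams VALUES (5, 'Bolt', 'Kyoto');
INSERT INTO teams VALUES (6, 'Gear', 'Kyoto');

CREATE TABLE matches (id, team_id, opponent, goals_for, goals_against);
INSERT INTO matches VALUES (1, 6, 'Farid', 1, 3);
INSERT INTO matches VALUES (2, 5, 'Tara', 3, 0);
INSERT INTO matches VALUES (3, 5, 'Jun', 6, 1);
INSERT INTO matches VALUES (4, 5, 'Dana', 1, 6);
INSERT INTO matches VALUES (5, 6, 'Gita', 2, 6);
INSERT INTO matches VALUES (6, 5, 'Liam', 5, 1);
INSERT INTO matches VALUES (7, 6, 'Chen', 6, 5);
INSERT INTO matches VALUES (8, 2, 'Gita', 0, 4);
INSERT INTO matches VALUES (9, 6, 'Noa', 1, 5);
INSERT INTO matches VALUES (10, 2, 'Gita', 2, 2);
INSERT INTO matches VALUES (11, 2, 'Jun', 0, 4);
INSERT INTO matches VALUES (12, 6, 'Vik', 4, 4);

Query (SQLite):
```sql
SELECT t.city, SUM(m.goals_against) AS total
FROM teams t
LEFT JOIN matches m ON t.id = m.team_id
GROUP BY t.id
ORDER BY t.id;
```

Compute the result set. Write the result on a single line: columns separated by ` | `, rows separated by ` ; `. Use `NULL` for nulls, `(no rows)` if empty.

Porto | 10 ; Kyoto | 8 ; Kyoto | 23

LEFT JOIN keeps every teams row; unmatched ones get NULL for matches columns.
Group by teams.id and compute SUM(m.goals_against). SUM over an all-NULL group is NULL.
  2: ids {8, 10, 11} → SUM(m.goals_against)=10
  5: ids {2, 3, 4, 6} → SUM(m.goals_against)=8
  6: ids {1, 5, 7, 9, 12} → SUM(m.goals_against)=23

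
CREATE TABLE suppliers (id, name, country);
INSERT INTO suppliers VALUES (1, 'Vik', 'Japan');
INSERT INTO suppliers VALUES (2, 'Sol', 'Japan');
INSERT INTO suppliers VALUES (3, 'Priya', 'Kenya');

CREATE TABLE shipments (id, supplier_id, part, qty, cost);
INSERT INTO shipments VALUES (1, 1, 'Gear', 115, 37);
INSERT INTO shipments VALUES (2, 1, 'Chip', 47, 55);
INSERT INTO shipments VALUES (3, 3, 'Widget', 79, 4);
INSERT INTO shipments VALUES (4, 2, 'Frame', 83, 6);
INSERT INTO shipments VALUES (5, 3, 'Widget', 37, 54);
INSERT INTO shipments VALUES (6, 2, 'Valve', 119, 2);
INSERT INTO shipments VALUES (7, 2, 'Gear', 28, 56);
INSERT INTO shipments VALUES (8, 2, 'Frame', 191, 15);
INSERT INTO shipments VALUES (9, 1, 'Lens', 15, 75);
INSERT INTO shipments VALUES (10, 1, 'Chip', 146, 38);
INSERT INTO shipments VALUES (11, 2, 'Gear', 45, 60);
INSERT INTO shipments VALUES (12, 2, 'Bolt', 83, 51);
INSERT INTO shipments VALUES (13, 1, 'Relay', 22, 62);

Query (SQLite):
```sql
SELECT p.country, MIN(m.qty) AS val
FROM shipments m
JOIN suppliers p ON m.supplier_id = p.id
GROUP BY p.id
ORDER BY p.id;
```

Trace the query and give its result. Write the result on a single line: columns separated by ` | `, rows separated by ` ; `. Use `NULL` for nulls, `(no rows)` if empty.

Japan | 15 ; Japan | 28 ; Kenya | 37

Join each shipments row to its suppliers via supplier_id.
Group joined rows by suppliers.id; compute MIN(m.qty) per group.
  1: ids {1, 2, 9, 10, 13} → MIN(m.qty)=15
  2: ids {4, 6, 7, 8, 11, 12} → MIN(m.qty)=28
  3: ids {3, 5} → MIN(m.qty)=37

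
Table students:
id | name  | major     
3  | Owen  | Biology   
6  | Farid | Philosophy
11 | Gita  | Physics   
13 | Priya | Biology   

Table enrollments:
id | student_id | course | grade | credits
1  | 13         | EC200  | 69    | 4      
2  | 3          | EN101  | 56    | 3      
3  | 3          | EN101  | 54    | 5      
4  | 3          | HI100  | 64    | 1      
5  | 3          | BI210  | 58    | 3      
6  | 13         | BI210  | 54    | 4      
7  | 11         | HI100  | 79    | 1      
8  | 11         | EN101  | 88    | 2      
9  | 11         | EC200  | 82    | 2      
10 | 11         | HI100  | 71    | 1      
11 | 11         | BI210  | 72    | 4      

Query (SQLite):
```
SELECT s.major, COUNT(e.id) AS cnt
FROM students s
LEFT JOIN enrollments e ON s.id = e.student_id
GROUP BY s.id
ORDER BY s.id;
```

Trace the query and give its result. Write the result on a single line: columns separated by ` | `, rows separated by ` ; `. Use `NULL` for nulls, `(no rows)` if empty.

Biology | 4 ; Philosophy | 0 ; Physics | 5 ; Biology | 2

LEFT JOIN keeps every students row; unmatched ones get NULL for enrollments columns.
Group by students.id and compute COUNT(e.id). COUNT(col) of an all-NULL group is 0.
  3: ids {2, 3, 4, 5} → COUNT(e.id)=4
  6: ids {—} → COUNT(e.id)=0
  11: ids {7, 8, 9, 10, 11} → COUNT(e.id)=5
  13: ids {1, 6} → COUNT(e.id)=2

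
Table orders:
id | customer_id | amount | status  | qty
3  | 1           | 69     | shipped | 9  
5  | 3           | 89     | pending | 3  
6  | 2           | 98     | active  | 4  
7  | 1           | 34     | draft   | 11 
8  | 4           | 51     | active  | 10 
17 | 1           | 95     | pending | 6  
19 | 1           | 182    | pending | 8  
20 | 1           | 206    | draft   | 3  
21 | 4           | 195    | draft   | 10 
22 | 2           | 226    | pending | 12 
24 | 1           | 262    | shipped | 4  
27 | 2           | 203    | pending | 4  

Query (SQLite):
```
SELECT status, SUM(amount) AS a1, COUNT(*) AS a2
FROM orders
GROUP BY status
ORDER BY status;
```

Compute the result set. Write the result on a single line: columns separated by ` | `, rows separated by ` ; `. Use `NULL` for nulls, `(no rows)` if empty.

active | 149 | 2 ; draft | 435 | 3 ; pending | 795 | 5 ; shipped | 331 | 2

Group orders by status.
Per group compute: SUM(amount), COUNT(*).
  active: ids {6, 8} → SUM(amount)=149, COUNT(*)=2
  draft: ids {7, 20, 21} → SUM(amount)=435, COUNT(*)=3
  pending: ids {5, 17, 19, 22, 27} → SUM(amount)=795, COUNT(*)=5
  shipped: ids {3, 24} → SUM(amount)=331, COUNT(*)=2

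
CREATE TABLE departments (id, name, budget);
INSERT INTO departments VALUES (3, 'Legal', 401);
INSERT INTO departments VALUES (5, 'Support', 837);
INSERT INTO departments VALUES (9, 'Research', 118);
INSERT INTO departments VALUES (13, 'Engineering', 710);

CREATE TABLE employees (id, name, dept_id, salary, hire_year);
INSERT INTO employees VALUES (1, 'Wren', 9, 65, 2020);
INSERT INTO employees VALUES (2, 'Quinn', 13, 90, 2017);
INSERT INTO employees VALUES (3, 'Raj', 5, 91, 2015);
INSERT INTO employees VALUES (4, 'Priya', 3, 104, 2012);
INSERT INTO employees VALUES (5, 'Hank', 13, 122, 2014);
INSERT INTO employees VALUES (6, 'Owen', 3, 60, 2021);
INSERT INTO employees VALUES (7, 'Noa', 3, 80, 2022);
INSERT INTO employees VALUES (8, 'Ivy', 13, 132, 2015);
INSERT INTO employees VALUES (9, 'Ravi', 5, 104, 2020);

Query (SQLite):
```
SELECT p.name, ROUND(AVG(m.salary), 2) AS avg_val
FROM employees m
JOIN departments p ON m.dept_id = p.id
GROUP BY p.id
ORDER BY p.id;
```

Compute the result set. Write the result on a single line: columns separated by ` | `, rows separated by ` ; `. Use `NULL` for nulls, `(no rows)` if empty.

Join each employees row to its departments via dept_id.
Group joined rows by departments.id; compute ROUND(AVG(m.salary), 2) per group.
  3: ids {4, 6, 7} → ROUND(AVG(m.salary), 2)=81.33
  5: ids {3, 9} → ROUND(AVG(m.salary), 2)=97.5
  9: ids {1} → ROUND(AVG(m.salary), 2)=65
  13: ids {2, 5, 8} → ROUND(AVG(m.salary), 2)=114.67

Legal | 81.33 ; Support | 97.5 ; Research | 65 ; Engineering | 114.67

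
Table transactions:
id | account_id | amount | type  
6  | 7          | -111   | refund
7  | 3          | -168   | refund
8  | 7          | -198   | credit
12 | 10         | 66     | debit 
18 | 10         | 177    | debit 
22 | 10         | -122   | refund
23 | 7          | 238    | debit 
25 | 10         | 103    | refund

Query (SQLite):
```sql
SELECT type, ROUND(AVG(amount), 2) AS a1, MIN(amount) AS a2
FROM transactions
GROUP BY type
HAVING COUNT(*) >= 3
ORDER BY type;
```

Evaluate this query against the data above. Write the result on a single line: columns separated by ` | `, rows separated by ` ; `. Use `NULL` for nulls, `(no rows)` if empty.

Group transactions by type.
Per group compute: ROUND(AVG(amount), 2), MIN(amount).
HAVING: drop groups with fewer than 3 rows.
  credit: ids {8} → ROUND(AVG(amount), 2)=-198, MIN(amount)=-198
  debit: ids {12, 18, 23} → ROUND(AVG(amount), 2)=160.33, MIN(amount)=66
  refund: ids {6, 7, 22, 25} → ROUND(AVG(amount), 2)=-74.5, MIN(amount)=-168

debit | 160.33 | 66 ; refund | -74.5 | -168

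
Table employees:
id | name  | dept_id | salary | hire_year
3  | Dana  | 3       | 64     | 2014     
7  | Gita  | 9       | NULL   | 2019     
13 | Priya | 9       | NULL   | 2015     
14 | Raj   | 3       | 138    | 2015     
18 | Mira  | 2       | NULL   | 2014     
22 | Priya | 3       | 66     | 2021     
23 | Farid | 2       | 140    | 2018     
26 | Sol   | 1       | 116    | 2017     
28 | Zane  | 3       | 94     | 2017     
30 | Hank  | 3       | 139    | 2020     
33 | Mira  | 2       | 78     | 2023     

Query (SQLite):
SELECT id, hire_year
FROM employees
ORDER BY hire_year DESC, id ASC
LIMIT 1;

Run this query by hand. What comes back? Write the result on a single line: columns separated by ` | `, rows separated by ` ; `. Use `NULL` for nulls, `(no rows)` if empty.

33 | 2023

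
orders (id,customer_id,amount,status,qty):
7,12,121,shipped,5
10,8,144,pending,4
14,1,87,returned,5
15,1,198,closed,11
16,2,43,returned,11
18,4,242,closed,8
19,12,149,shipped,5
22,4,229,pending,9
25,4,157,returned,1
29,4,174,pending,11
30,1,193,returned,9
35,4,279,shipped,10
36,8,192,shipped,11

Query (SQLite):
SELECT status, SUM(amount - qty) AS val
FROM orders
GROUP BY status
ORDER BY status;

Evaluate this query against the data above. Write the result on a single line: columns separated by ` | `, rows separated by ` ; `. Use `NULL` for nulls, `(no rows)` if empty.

For each row compute amount - qty.
Group by status; take SUM of the expression per group.
  closed: ids {15, 18} → SUM(amount - qty)=421
  pending: ids {10, 22, 29} → SUM(amount - qty)=523
  returned: ids {14, 16, 25, 30} → SUM(amount - qty)=454
  shipped: ids {7, 19, 35, 36} → SUM(amount - qty)=710

closed | 421 ; pending | 523 ; returned | 454 ; shipped | 710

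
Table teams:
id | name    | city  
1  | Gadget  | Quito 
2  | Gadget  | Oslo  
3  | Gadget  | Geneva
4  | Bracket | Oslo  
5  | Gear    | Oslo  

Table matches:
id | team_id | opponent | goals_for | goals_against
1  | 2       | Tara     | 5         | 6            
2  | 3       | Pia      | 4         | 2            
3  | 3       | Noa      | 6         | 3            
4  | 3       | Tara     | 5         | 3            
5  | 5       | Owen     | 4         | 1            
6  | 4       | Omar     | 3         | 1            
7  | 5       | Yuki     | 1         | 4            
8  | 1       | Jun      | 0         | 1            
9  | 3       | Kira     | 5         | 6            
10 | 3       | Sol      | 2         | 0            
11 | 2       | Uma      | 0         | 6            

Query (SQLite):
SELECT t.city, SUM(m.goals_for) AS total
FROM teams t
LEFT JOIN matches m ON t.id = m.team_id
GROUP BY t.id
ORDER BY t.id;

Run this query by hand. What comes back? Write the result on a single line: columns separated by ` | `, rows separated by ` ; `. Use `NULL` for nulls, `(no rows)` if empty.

LEFT JOIN keeps every teams row; unmatched ones get NULL for matches columns.
Group by teams.id and compute SUM(m.goals_for). SUM over an all-NULL group is NULL.
  1: ids {8} → SUM(m.goals_for)=0
  2: ids {1, 11} → SUM(m.goals_for)=5
  3: ids {2, 3, 4, 9, 10} → SUM(m.goals_for)=22
  4: ids {6} → SUM(m.goals_for)=3
  5: ids {5, 7} → SUM(m.goals_for)=5

Quito | 0 ; Oslo | 5 ; Geneva | 22 ; Oslo | 3 ; Oslo | 5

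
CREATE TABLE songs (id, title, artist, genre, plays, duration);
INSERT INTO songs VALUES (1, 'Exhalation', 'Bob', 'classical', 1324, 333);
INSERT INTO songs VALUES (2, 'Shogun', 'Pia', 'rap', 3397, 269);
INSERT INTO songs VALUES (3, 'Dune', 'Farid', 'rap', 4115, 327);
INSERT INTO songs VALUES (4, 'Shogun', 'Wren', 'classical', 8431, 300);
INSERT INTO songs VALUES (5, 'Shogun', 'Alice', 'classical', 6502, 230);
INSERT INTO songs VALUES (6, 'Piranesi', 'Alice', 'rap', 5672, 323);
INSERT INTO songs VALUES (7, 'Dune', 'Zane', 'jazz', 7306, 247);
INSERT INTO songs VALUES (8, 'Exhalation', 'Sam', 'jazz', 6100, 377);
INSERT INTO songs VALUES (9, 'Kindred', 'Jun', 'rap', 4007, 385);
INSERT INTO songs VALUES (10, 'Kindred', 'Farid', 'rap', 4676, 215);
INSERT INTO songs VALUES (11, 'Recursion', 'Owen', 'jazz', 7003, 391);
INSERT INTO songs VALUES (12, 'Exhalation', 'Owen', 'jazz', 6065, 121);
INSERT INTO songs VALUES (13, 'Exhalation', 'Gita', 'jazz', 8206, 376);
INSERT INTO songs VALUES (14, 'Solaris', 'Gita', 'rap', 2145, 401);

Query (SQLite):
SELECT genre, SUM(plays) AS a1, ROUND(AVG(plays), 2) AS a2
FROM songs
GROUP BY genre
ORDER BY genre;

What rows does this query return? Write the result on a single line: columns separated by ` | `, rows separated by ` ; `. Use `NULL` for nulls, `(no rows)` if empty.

classical | 16257 | 5419 ; jazz | 34680 | 6936 ; rap | 24012 | 4002

Group songs by genre.
Per group compute: SUM(plays), ROUND(AVG(plays), 2).
  classical: ids {1, 4, 5} → SUM(plays)=16257, ROUND(AVG(plays), 2)=5419
  jazz: ids {7, 8, 11, 12, 13} → SUM(plays)=34680, ROUND(AVG(plays), 2)=6936
  rap: ids {2, 3, 6, 9, 10, 14} → SUM(plays)=24012, ROUND(AVG(plays), 2)=4002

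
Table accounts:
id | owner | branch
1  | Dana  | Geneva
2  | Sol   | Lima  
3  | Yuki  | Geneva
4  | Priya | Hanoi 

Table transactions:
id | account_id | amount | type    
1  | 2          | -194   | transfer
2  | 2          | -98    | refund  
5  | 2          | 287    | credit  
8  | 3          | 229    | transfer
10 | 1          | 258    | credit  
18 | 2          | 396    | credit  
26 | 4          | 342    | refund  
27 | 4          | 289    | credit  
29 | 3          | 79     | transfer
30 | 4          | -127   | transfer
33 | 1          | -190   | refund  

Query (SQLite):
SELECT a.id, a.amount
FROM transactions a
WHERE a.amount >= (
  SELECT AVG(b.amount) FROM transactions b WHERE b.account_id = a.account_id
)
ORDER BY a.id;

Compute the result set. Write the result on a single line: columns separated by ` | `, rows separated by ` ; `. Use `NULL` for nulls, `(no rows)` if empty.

For each transactions row a, compute AVG(amount) over rows sharing a.account_id.
Keep row a if a.amount >= that per-group AVG.
  account_id=1: AVG(amount) = 34.0
  account_id=2: AVG(amount) = 97.75
  account_id=3: AVG(amount) = 154.0
  account_id=4: AVG(amount) = 168.0

5 | 287 ; 8 | 229 ; 10 | 258 ; 18 | 396 ; 26 | 342 ; 27 | 289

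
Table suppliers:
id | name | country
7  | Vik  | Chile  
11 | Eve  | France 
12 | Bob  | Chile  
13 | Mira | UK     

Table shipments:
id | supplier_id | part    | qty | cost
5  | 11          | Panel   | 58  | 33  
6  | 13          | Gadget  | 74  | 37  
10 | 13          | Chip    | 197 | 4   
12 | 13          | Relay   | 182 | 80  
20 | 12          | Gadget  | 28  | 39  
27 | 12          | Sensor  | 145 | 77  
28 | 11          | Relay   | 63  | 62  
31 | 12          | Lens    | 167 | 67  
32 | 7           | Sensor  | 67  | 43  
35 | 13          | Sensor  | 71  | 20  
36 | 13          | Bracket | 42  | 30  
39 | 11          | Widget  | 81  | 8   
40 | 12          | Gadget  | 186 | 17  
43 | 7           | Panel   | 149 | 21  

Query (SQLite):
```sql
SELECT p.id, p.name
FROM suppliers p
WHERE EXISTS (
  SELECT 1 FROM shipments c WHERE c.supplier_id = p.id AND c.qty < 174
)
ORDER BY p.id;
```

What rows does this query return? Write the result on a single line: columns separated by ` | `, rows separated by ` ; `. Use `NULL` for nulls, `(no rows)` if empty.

7 | Vik ; 11 | Eve ; 12 | Bob ; 13 | Mira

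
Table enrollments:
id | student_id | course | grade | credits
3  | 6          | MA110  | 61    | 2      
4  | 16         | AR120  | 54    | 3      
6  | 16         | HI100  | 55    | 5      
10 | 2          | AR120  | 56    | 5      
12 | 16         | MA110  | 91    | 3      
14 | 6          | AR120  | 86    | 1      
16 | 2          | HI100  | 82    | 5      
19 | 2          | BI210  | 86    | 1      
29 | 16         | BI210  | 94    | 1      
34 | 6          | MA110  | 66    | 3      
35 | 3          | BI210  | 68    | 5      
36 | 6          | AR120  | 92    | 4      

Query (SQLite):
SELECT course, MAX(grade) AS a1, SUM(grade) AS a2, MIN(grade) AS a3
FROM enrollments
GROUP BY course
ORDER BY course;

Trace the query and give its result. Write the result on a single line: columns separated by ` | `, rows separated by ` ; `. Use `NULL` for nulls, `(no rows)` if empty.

Group enrollments by course.
Per group compute: MAX(grade), SUM(grade), MIN(grade).
  AR120: ids {4, 10, 14, 36} → MAX(grade)=92, SUM(grade)=288, MIN(grade)=54
  BI210: ids {19, 29, 35} → MAX(grade)=94, SUM(grade)=248, MIN(grade)=68
  HI100: ids {6, 16} → MAX(grade)=82, SUM(grade)=137, MIN(grade)=55
  MA110: ids {3, 12, 34} → MAX(grade)=91, SUM(grade)=218, MIN(grade)=61

AR120 | 92 | 288 | 54 ; BI210 | 94 | 248 | 68 ; HI100 | 82 | 137 | 55 ; MA110 | 91 | 218 | 61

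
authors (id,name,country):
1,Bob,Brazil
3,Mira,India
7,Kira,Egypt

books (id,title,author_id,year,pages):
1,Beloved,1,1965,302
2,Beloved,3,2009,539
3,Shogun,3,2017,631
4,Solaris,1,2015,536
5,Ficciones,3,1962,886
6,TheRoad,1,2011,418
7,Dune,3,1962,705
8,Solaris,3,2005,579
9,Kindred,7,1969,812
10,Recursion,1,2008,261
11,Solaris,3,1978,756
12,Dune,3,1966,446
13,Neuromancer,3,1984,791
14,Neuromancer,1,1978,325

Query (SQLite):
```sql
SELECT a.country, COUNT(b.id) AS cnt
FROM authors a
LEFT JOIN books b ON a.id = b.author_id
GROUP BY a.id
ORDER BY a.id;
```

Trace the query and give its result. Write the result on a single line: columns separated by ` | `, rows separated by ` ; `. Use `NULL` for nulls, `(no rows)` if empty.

LEFT JOIN keeps every authors row; unmatched ones get NULL for books columns.
Group by authors.id and compute COUNT(b.id). COUNT(col) of an all-NULL group is 0.
  1: ids {1, 4, 6, 10, 14} → COUNT(b.id)=5
  3: ids {2, 3, 5, 7, 8, 11, 12, 13} → COUNT(b.id)=8
  7: ids {9} → COUNT(b.id)=1

Brazil | 5 ; India | 8 ; Egypt | 1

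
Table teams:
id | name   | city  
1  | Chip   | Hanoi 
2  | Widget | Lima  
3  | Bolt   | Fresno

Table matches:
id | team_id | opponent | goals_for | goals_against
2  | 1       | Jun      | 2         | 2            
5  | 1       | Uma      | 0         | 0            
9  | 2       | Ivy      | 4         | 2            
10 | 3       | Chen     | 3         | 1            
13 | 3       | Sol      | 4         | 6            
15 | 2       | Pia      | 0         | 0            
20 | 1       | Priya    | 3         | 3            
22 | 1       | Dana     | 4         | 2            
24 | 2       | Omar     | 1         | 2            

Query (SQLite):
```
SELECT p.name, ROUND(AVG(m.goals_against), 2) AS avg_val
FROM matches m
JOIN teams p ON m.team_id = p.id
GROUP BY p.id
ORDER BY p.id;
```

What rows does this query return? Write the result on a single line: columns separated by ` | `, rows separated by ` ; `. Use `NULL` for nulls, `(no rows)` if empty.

Join each matches row to its teams via team_id.
Group joined rows by teams.id; compute ROUND(AVG(m.goals_against), 2) per group.
  1: ids {2, 5, 20, 22} → ROUND(AVG(m.goals_against), 2)=1.75
  2: ids {9, 15, 24} → ROUND(AVG(m.goals_against), 2)=1.33
  3: ids {10, 13} → ROUND(AVG(m.goals_against), 2)=3.5

Chip | 1.75 ; Widget | 1.33 ; Bolt | 3.5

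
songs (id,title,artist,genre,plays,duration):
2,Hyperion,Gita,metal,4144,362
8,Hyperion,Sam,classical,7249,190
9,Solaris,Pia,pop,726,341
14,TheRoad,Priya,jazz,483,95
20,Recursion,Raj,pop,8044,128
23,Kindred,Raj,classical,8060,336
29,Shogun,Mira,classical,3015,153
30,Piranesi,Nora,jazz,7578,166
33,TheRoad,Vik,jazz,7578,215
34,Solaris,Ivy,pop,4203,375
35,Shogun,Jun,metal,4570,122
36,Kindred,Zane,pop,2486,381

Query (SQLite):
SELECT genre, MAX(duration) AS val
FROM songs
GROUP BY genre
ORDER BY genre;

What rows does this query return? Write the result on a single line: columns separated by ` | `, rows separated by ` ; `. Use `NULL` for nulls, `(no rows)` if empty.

Partition songs by genre; compute MAX(duration) within each group.
  classical: ids {8, 23, 29} → MAX(duration)=336
  jazz: ids {14, 30, 33} → MAX(duration)=215
  metal: ids {2, 35} → MAX(duration)=362
  pop: ids {9, 20, 34, 36} → MAX(duration)=381

classical | 336 ; jazz | 215 ; metal | 362 ; pop | 381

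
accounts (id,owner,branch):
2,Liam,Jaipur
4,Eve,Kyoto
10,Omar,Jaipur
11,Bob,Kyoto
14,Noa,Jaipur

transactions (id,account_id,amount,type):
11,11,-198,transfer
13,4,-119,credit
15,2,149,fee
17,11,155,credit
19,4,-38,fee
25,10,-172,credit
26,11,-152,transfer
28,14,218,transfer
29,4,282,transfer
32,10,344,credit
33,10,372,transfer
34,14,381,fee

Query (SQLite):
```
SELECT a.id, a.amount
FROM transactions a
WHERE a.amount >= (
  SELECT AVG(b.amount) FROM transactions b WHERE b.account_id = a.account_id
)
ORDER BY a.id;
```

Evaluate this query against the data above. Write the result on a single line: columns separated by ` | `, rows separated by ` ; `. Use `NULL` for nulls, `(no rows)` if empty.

15 | 149 ; 17 | 155 ; 29 | 282 ; 32 | 344 ; 33 | 372 ; 34 | 381

For each transactions row a, compute AVG(amount) over rows sharing a.account_id.
Keep row a if a.amount >= that per-group AVG.
  account_id=2: AVG(amount) = 149.0
  account_id=4: AVG(amount) = 41.666667
  account_id=10: AVG(amount) = 181.333333
  account_id=11: AVG(amount) = -65.0
  account_id=14: AVG(amount) = 299.5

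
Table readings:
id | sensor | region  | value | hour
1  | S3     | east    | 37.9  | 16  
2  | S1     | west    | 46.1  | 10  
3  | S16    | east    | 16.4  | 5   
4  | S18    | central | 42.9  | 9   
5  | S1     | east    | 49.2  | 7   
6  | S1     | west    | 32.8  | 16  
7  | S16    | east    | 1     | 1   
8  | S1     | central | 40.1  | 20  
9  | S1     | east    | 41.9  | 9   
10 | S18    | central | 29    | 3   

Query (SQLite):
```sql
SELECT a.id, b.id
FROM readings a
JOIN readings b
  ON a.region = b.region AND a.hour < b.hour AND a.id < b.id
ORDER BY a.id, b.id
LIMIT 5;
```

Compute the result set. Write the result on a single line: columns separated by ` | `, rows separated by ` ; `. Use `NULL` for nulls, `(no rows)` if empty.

2 | 6 ; 3 | 5 ; 3 | 9 ; 4 | 8 ; 5 | 9

Pairs (a,b) with same region, a.hour < b.hour, a.id < b.id.
region groups: central:{4,8,10} east:{1,3,5,7,9} west:{2,6}
Ordered by (a.id, b.id); first 5.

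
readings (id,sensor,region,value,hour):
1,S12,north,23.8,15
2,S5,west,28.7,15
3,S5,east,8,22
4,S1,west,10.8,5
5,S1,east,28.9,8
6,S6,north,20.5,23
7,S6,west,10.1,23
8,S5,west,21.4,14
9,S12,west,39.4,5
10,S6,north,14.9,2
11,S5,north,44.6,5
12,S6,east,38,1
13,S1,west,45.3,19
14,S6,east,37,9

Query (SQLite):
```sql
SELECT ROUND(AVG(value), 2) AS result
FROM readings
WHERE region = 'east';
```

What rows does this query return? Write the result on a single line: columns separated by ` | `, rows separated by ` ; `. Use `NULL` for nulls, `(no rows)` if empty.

27.98

Rows where region='east' → value values: [8, 28.9, 38, 37].
AVG = 111.9 / 4 (rounded to 2 dp).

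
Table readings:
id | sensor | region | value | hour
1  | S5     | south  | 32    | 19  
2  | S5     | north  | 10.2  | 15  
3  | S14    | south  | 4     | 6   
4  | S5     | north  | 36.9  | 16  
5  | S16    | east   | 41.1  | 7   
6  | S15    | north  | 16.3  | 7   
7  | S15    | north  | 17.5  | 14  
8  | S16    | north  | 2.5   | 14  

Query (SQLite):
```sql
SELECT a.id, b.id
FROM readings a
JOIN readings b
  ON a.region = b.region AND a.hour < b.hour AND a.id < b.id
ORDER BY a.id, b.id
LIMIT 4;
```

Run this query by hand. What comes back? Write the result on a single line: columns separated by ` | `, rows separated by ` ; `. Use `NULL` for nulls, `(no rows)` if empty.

2 | 4 ; 6 | 7 ; 6 | 8

Pairs (a,b) with same region, a.hour < b.hour, a.id < b.id.
region groups: east:{5} north:{2,4,6,7,8} south:{1,3}
Ordered by (a.id, b.id); first 4.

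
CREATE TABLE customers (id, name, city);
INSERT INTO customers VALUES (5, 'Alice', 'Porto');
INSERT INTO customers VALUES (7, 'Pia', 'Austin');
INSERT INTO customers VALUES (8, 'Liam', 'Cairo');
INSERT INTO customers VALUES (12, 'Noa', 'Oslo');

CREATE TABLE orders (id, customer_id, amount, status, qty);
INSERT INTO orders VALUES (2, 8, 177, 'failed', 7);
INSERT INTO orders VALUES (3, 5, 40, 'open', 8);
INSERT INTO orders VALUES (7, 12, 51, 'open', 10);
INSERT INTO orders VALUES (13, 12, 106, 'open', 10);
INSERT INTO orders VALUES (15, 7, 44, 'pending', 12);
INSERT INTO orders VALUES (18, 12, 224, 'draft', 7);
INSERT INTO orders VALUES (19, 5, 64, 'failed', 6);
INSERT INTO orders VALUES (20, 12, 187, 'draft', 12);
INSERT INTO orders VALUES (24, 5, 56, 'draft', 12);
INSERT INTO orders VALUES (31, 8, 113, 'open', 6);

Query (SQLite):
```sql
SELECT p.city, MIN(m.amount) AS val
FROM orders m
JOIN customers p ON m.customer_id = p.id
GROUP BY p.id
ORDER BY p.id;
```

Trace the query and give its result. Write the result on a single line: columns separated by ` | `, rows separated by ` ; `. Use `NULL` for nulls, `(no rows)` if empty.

Porto | 40 ; Austin | 44 ; Cairo | 113 ; Oslo | 51

Join each orders row to its customers via customer_id.
Group joined rows by customers.id; compute MIN(m.amount) per group.
  5: ids {3, 19, 24} → MIN(m.amount)=40
  7: ids {15} → MIN(m.amount)=44
  8: ids {2, 31} → MIN(m.amount)=113
  12: ids {7, 13, 18, 20} → MIN(m.amount)=51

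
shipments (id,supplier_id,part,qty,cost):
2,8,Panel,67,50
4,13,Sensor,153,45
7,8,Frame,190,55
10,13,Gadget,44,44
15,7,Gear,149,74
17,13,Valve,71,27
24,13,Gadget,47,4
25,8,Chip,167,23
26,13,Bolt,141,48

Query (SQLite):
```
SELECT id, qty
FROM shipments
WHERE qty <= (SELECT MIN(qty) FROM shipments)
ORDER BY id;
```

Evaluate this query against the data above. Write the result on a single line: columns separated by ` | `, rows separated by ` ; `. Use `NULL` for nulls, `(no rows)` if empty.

10 | 44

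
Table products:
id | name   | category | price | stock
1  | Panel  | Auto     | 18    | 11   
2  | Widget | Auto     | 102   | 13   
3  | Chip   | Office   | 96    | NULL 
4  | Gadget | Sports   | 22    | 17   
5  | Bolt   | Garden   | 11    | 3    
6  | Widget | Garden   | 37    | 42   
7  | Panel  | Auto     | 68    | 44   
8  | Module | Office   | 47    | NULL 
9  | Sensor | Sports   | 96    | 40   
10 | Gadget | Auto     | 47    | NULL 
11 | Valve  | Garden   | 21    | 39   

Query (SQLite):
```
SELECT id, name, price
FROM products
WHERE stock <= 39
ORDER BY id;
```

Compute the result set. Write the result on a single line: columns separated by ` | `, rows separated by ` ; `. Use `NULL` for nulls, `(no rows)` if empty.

1 | Panel | 18 ; 2 | Widget | 102 ; 4 | Gadget | 22 ; 5 | Bolt | 11 ; 11 | Valve | 21

stock <= 39: ids {1, 2, 4, 5, 11}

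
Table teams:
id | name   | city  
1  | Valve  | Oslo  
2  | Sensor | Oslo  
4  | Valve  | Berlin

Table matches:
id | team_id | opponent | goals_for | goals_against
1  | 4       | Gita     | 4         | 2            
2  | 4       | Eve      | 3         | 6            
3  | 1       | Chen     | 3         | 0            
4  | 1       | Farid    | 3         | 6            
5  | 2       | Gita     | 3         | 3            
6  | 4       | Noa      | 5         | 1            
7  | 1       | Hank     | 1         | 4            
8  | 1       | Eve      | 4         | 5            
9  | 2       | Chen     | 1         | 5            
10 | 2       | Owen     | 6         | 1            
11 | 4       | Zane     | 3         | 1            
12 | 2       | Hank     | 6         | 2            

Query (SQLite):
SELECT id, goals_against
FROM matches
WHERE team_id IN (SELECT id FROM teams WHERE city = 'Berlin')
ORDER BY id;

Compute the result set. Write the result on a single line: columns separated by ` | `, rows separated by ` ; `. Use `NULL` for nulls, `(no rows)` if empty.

1 | 2 ; 2 | 6 ; 6 | 1 ; 11 | 1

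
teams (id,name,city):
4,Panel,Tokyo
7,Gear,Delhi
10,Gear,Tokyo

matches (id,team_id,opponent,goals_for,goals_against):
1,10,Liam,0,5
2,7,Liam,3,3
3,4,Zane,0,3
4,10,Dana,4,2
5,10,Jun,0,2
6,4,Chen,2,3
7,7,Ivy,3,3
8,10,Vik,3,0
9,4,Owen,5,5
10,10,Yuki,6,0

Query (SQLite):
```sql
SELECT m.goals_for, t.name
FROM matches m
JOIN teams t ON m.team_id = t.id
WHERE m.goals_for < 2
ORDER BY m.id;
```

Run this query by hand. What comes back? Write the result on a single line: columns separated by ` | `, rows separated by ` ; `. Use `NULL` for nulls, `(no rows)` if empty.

Each matches row matches the teams row where team_id = teams.id.
Then keep rows with m.goals_for < 2.

0 | Gear ; 0 | Panel ; 0 | Gear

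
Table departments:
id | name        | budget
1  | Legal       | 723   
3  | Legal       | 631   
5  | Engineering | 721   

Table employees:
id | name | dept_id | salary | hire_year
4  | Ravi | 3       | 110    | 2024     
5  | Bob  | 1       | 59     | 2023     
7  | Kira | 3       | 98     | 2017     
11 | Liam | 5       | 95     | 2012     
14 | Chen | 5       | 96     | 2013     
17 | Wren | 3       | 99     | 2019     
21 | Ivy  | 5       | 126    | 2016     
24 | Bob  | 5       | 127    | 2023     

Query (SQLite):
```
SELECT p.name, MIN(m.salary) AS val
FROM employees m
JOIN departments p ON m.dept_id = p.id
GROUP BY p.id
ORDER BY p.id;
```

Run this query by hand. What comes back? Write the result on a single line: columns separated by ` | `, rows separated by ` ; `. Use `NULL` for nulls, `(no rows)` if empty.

Join each employees row to its departments via dept_id.
Group joined rows by departments.id; compute MIN(m.salary) per group.
  1: ids {5} → MIN(m.salary)=59
  3: ids {4, 7, 17} → MIN(m.salary)=98
  5: ids {11, 14, 21, 24} → MIN(m.salary)=95

Legal | 59 ; Legal | 98 ; Engineering | 95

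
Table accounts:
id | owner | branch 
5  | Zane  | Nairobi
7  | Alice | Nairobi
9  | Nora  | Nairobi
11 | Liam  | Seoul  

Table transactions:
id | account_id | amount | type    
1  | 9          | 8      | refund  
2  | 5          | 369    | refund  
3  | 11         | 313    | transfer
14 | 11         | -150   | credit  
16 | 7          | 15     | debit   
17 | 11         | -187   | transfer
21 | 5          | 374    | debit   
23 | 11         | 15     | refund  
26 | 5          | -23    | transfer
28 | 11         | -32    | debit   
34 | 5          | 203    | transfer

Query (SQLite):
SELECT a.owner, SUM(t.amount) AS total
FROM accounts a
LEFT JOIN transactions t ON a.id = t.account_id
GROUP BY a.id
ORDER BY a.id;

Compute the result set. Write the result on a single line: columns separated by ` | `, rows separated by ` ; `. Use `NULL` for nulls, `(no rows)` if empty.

LEFT JOIN keeps every accounts row; unmatched ones get NULL for transactions columns.
Group by accounts.id and compute SUM(t.amount). SUM over an all-NULL group is NULL.
  5: ids {2, 21, 26, 34} → SUM(t.amount)=923
  7: ids {16} → SUM(t.amount)=15
  9: ids {1} → SUM(t.amount)=8
  11: ids {3, 14, 17, 23, 28} → SUM(t.amount)=-41

Zane | 923 ; Alice | 15 ; Nora | 8 ; Liam | -41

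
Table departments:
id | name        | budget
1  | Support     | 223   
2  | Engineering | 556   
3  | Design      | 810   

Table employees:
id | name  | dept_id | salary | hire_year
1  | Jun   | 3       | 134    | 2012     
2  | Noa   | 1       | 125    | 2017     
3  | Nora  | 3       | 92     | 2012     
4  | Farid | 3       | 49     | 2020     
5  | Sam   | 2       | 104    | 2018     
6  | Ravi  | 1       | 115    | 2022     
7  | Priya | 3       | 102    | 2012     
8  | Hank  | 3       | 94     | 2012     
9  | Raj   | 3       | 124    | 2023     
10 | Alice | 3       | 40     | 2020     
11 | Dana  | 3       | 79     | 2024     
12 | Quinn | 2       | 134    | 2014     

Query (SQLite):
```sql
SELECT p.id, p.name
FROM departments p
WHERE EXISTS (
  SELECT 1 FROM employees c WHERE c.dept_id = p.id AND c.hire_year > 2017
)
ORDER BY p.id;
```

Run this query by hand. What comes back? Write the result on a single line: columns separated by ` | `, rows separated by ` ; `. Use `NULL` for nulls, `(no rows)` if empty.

1 | Support ; 2 | Engineering ; 3 | Design

For each departments row, check whether any employees with matching dept_id has hire_year > 2017.
Keep rows where that is true.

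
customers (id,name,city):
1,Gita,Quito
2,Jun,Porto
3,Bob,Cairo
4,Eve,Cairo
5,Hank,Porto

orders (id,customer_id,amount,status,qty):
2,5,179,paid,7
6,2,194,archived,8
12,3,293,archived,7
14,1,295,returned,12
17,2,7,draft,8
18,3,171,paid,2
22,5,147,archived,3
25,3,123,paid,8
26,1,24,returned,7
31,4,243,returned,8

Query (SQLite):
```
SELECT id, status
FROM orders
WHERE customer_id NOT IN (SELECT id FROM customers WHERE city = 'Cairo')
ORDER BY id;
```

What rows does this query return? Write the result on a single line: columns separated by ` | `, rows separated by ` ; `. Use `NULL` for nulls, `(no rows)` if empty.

2 | paid ; 6 | archived ; 14 | returned ; 17 | draft ; 22 | archived ; 26 | returned

Inner query: customers.id where city = 'Cairo'.
Outer: keep orders rows whose customer_id is not in that set.
Inner query → {3, 4}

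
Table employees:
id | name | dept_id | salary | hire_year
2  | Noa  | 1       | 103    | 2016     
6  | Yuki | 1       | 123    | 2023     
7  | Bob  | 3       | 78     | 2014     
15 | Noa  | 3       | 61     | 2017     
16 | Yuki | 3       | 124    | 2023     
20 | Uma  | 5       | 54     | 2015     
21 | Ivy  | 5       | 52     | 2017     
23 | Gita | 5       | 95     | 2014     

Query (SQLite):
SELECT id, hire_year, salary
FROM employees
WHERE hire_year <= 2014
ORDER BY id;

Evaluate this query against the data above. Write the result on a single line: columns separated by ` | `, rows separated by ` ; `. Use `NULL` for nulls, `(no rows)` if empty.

hire_year <= 2014: ids {7, 23}

7 | 2014 | 78 ; 23 | 2014 | 95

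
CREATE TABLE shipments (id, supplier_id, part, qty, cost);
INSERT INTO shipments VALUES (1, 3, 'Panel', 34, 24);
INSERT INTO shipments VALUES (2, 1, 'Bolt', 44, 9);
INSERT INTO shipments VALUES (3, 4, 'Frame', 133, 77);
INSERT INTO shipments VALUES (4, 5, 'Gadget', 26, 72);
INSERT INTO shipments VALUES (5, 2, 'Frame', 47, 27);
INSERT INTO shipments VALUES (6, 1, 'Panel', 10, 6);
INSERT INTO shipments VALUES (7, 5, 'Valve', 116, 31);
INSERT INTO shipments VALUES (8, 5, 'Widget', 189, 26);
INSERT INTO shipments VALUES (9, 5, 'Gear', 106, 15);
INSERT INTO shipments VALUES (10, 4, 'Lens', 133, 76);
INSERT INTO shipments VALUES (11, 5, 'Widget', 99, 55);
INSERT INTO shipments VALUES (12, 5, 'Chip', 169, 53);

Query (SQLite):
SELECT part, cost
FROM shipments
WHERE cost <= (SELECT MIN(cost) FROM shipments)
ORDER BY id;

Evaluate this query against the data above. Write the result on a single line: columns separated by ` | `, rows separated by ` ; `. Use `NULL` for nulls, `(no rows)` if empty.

Scalar subquery: MIN(cost) over all shipments rows = 6.
Keep rows where cost <= that value.

Panel | 6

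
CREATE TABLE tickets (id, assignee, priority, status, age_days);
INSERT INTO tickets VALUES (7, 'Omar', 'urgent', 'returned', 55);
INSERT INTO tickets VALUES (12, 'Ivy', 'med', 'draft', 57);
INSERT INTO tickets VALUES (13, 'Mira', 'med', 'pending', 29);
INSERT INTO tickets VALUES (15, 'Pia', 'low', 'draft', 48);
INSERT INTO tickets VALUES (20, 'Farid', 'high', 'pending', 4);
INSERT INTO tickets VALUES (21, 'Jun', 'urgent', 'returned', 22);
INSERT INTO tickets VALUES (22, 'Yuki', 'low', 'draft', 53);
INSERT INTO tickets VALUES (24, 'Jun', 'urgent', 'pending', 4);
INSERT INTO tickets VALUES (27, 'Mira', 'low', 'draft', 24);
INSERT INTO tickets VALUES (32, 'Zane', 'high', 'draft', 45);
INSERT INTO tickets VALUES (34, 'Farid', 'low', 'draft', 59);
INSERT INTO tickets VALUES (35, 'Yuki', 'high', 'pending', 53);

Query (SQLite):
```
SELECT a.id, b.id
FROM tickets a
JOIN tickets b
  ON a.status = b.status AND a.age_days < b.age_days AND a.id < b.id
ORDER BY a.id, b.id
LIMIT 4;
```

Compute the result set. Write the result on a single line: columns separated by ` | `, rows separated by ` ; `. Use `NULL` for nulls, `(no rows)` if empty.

12 | 34 ; 13 | 35 ; 15 | 22 ; 15 | 34

Pairs (a,b) with same status, a.age_days < b.age_days, a.id < b.id.
status groups: draft:{12,15,22,27,32,34} pending:{13,20,24,35} returned:{7,21}
Ordered by (a.id, b.id); first 4.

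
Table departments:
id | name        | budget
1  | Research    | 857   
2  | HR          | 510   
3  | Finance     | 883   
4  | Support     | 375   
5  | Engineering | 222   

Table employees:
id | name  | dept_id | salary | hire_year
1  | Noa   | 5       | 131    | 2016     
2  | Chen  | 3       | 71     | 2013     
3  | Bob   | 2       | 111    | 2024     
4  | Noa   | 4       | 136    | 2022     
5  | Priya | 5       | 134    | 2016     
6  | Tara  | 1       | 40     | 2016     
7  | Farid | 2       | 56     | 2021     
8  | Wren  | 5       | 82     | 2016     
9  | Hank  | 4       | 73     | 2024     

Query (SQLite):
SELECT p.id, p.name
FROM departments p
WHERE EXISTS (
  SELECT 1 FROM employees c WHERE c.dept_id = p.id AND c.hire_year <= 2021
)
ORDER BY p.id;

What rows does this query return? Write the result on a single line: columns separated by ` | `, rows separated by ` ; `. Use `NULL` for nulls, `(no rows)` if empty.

1 | Research ; 2 | HR ; 3 | Finance ; 5 | Engineering

For each departments row, check whether any employees with matching dept_id has hire_year <= 2021.
Keep rows where that is true.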